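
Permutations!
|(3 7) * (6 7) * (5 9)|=|(3 6 7)(5 9)|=6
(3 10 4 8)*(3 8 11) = (3 10 4 11) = [0, 1, 2, 10, 11, 5, 6, 7, 8, 9, 4, 3]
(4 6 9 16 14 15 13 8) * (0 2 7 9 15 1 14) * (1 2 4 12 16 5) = [4, 14, 7, 3, 6, 1, 15, 9, 12, 5, 10, 11, 16, 8, 2, 13, 0] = (0 4 6 15 13 8 12 16)(1 14 2 7 9 5)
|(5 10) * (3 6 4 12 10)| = 6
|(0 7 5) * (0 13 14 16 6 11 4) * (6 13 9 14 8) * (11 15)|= 12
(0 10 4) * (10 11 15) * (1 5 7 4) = [11, 5, 2, 3, 0, 7, 6, 4, 8, 9, 1, 15, 12, 13, 14, 10] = (0 11 15 10 1 5 7 4)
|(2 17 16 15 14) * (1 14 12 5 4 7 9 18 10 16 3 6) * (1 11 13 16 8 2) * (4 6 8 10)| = 28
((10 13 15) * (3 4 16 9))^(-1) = (3 9 16 4)(10 15 13)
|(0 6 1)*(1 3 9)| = 5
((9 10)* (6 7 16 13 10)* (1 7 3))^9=(1 7 16 13 10 9 6 3)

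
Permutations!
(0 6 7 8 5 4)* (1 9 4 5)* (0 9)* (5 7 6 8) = (0 8 1)(4 9)(5 7) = [8, 0, 2, 3, 9, 7, 6, 5, 1, 4]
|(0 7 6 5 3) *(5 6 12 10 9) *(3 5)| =|(0 7 12 10 9 3)| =6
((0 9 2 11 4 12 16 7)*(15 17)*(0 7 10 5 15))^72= ((0 9 2 11 4 12 16 10 5 15 17))^72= (0 16 9 10 2 5 11 15 4 17 12)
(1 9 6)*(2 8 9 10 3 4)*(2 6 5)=(1 10 3 4 6)(2 8 9 5)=[0, 10, 8, 4, 6, 2, 1, 7, 9, 5, 3]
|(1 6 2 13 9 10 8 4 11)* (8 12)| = 10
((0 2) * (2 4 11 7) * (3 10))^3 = ((0 4 11 7 2)(3 10))^3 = (0 7 4 2 11)(3 10)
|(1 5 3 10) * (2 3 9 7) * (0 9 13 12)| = |(0 9 7 2 3 10 1 5 13 12)| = 10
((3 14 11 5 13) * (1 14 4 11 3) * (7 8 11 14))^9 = (14)(1 11)(5 7)(8 13)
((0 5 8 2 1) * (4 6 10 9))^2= (0 8 1 5 2)(4 10)(6 9)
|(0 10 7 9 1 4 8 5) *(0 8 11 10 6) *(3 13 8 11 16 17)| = |(0 6)(1 4 16 17 3 13 8 5 11 10 7 9)| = 12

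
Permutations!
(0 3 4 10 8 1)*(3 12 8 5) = (0 12 8 1)(3 4 10 5) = [12, 0, 2, 4, 10, 3, 6, 7, 1, 9, 5, 11, 8]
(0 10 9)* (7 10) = (0 7 10 9) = [7, 1, 2, 3, 4, 5, 6, 10, 8, 0, 9]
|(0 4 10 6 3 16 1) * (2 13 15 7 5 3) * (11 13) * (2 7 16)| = |(0 4 10 6 7 5 3 2 11 13 15 16 1)| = 13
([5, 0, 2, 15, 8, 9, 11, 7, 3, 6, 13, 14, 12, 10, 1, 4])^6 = (0 1 14 11 6 9 5)(3 4)(8 15)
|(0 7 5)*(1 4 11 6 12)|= |(0 7 5)(1 4 11 6 12)|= 15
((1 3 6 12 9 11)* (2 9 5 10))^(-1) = ((1 3 6 12 5 10 2 9 11))^(-1) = (1 11 9 2 10 5 12 6 3)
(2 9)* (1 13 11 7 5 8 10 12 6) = (1 13 11 7 5 8 10 12 6)(2 9) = [0, 13, 9, 3, 4, 8, 1, 5, 10, 2, 12, 7, 6, 11]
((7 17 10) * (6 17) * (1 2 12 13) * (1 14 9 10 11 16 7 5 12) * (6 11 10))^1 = ((1 2)(5 12 13 14 9 6 17 10)(7 11 16))^1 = (1 2)(5 12 13 14 9 6 17 10)(7 11 16)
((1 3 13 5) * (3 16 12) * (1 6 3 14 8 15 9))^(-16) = ((1 16 12 14 8 15 9)(3 13 5 6))^(-16) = (1 15 14 16 9 8 12)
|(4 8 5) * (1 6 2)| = 3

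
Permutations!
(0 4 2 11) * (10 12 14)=(0 4 2 11)(10 12 14)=[4, 1, 11, 3, 2, 5, 6, 7, 8, 9, 12, 0, 14, 13, 10]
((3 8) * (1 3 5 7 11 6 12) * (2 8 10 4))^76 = (1 12 6 11 7 5 8 2 4 10 3)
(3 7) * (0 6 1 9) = (0 6 1 9)(3 7) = [6, 9, 2, 7, 4, 5, 1, 3, 8, 0]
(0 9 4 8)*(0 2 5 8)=(0 9 4)(2 5 8)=[9, 1, 5, 3, 0, 8, 6, 7, 2, 4]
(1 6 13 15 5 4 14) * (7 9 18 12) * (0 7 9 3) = (0 7 3)(1 6 13 15 5 4 14)(9 18 12) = [7, 6, 2, 0, 14, 4, 13, 3, 8, 18, 10, 11, 9, 15, 1, 5, 16, 17, 12]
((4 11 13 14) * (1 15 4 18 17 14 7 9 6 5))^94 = ((1 15 4 11 13 7 9 6 5)(14 18 17))^94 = (1 13 5 11 6 4 9 15 7)(14 18 17)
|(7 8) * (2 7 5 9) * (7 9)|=6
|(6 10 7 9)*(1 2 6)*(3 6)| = |(1 2 3 6 10 7 9)| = 7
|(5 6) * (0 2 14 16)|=4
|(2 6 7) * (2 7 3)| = 3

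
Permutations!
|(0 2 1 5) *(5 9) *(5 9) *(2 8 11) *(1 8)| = |(0 1 5)(2 8 11)| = 3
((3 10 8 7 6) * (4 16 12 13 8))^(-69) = ((3 10 4 16 12 13 8 7 6))^(-69) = (3 16 8)(4 13 6)(7 10 12)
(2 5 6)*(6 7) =[0, 1, 5, 3, 4, 7, 2, 6] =(2 5 7 6)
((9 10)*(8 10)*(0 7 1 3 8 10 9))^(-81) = ((0 7 1 3 8 9 10))^(-81) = (0 3 10 1 9 7 8)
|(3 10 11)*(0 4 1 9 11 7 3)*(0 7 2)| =|(0 4 1 9 11 7 3 10 2)| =9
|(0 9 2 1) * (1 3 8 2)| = 3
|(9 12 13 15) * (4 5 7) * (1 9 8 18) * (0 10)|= 42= |(0 10)(1 9 12 13 15 8 18)(4 5 7)|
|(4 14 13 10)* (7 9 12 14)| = |(4 7 9 12 14 13 10)| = 7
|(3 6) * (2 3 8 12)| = 5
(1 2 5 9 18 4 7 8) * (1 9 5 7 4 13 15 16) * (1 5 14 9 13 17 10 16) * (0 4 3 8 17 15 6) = (0 4 3 8 13 6)(1 2 7 17 10 16 5 14 9 18 15) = [4, 2, 7, 8, 3, 14, 0, 17, 13, 18, 16, 11, 12, 6, 9, 1, 5, 10, 15]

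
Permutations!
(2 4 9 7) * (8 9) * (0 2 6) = (0 2 4 8 9 7 6) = [2, 1, 4, 3, 8, 5, 0, 6, 9, 7]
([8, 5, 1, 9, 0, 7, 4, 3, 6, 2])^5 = (0 8 6 4)(1 2 9 3 7 5)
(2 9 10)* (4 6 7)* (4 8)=[0, 1, 9, 3, 6, 5, 7, 8, 4, 10, 2]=(2 9 10)(4 6 7 8)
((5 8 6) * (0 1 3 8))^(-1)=((0 1 3 8 6 5))^(-1)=(0 5 6 8 3 1)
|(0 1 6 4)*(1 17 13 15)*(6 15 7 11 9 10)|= 18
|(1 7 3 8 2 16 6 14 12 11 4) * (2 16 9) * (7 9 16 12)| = 12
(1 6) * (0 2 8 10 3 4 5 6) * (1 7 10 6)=(0 2 8 6 7 10 3 4 5 1)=[2, 0, 8, 4, 5, 1, 7, 10, 6, 9, 3]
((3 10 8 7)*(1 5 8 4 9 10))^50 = ((1 5 8 7 3)(4 9 10))^50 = (4 10 9)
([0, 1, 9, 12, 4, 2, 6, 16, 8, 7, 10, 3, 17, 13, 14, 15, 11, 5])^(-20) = [0, 1, 17, 16, 4, 12, 6, 2, 8, 5, 10, 7, 11, 13, 14, 15, 9, 3]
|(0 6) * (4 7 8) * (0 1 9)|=|(0 6 1 9)(4 7 8)|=12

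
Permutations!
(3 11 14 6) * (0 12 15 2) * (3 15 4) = (0 12 4 3 11 14 6 15 2) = [12, 1, 0, 11, 3, 5, 15, 7, 8, 9, 10, 14, 4, 13, 6, 2]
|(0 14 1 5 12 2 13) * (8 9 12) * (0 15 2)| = 21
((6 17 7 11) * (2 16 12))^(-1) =((2 16 12)(6 17 7 11))^(-1) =(2 12 16)(6 11 7 17)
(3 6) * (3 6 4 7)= [0, 1, 2, 4, 7, 5, 6, 3]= (3 4 7)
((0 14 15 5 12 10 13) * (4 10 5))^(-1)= ((0 14 15 4 10 13)(5 12))^(-1)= (0 13 10 4 15 14)(5 12)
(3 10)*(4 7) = [0, 1, 2, 10, 7, 5, 6, 4, 8, 9, 3] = (3 10)(4 7)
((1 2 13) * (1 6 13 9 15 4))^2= (1 9 4 2 15)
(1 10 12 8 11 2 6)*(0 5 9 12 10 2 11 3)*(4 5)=(0 4 5 9 12 8 3)(1 2 6)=[4, 2, 6, 0, 5, 9, 1, 7, 3, 12, 10, 11, 8]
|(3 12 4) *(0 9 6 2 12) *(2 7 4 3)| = |(0 9 6 7 4 2 12 3)| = 8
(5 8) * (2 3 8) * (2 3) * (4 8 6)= [0, 1, 2, 6, 8, 3, 4, 7, 5]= (3 6 4 8 5)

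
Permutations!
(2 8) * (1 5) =(1 5)(2 8) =[0, 5, 8, 3, 4, 1, 6, 7, 2]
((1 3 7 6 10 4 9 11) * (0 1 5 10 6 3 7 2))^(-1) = (0 2 3 7 1)(4 10 5 11 9)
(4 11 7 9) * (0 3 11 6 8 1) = (0 3 11 7 9 4 6 8 1) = [3, 0, 2, 11, 6, 5, 8, 9, 1, 4, 10, 7]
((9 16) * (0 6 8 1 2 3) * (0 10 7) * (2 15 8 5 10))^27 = ((0 6 5 10 7)(1 15 8)(2 3)(9 16))^27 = (0 5 7 6 10)(2 3)(9 16)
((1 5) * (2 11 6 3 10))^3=((1 5)(2 11 6 3 10))^3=(1 5)(2 3 11 10 6)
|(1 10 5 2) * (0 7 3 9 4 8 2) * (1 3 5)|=|(0 7 5)(1 10)(2 3 9 4 8)|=30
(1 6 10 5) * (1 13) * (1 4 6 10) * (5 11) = (1 10 11 5 13 4 6) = [0, 10, 2, 3, 6, 13, 1, 7, 8, 9, 11, 5, 12, 4]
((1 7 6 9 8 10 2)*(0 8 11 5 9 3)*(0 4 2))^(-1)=(0 10 8)(1 2 4 3 6 7)(5 11 9)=((0 8 10)(1 7 6 3 4 2)(5 9 11))^(-1)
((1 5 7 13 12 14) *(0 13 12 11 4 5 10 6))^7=(0 14 4 6 12 11 10 7 13 1 5)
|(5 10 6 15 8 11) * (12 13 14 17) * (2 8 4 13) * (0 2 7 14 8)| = |(0 2)(4 13 8 11 5 10 6 15)(7 14 17 12)| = 8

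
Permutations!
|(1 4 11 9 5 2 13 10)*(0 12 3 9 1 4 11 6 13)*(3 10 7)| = 22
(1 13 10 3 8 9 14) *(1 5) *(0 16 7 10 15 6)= (0 16 7 10 3 8 9 14 5 1 13 15 6)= [16, 13, 2, 8, 4, 1, 0, 10, 9, 14, 3, 11, 12, 15, 5, 6, 7]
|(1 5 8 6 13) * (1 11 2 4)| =8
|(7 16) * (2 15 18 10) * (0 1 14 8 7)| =12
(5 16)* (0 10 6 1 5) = (0 10 6 1 5 16) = [10, 5, 2, 3, 4, 16, 1, 7, 8, 9, 6, 11, 12, 13, 14, 15, 0]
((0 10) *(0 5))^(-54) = (10)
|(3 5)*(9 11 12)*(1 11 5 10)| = 7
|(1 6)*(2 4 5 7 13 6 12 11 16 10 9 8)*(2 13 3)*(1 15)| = 10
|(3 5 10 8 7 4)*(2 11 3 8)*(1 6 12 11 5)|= |(1 6 12 11 3)(2 5 10)(4 8 7)|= 15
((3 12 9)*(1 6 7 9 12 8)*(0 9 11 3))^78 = ((12)(0 9)(1 6 7 11 3 8))^78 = (12)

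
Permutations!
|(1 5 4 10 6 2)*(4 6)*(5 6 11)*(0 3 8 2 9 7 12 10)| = 22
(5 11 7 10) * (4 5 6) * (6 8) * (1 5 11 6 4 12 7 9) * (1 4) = (1 5 6 12 7 10 8)(4 11 9) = [0, 5, 2, 3, 11, 6, 12, 10, 1, 4, 8, 9, 7]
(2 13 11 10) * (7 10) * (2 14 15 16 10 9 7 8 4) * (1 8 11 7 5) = (1 8 4 2 13 7 9 5)(10 14 15 16) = [0, 8, 13, 3, 2, 1, 6, 9, 4, 5, 14, 11, 12, 7, 15, 16, 10]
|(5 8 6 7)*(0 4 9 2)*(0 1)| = |(0 4 9 2 1)(5 8 6 7)| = 20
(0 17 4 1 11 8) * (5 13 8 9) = [17, 11, 2, 3, 1, 13, 6, 7, 0, 5, 10, 9, 12, 8, 14, 15, 16, 4] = (0 17 4 1 11 9 5 13 8)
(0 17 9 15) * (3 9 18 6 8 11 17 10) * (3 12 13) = (0 10 12 13 3 9 15)(6 8 11 17 18) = [10, 1, 2, 9, 4, 5, 8, 7, 11, 15, 12, 17, 13, 3, 14, 0, 16, 18, 6]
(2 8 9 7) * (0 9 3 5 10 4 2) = (0 9 7)(2 8 3 5 10 4) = [9, 1, 8, 5, 2, 10, 6, 0, 3, 7, 4]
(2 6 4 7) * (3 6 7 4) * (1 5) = (1 5)(2 7)(3 6) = [0, 5, 7, 6, 4, 1, 3, 2]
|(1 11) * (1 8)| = 3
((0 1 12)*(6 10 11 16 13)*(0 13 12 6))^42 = (0 6 11 12)(1 10 16 13)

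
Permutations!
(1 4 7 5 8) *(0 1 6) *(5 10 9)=[1, 4, 2, 3, 7, 8, 0, 10, 6, 5, 9]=(0 1 4 7 10 9 5 8 6)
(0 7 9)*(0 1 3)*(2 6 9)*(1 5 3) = (0 7 2 6 9 5 3) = [7, 1, 6, 0, 4, 3, 9, 2, 8, 5]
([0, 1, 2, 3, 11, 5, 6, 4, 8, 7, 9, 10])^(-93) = [0, 1, 2, 3, 10, 5, 6, 11, 8, 4, 7, 9]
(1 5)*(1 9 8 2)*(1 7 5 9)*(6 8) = [0, 9, 7, 3, 4, 1, 8, 5, 2, 6] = (1 9 6 8 2 7 5)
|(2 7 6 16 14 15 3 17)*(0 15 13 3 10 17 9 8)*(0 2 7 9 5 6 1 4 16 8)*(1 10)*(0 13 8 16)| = |(0 15 1 4)(2 9 13 3 5 6 16 14 8)(7 10 17)| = 36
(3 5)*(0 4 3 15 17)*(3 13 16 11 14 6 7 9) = (0 4 13 16 11 14 6 7 9 3 5 15 17) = [4, 1, 2, 5, 13, 15, 7, 9, 8, 3, 10, 14, 12, 16, 6, 17, 11, 0]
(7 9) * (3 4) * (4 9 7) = (3 9 4) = [0, 1, 2, 9, 3, 5, 6, 7, 8, 4]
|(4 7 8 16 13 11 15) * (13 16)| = 6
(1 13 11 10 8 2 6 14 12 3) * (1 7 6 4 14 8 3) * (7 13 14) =(1 14 12)(2 4 7 6 8)(3 13 11 10) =[0, 14, 4, 13, 7, 5, 8, 6, 2, 9, 3, 10, 1, 11, 12]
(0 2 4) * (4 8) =[2, 1, 8, 3, 0, 5, 6, 7, 4] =(0 2 8 4)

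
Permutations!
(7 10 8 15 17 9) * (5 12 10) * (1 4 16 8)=(1 4 16 8 15 17 9 7 5 12 10)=[0, 4, 2, 3, 16, 12, 6, 5, 15, 7, 1, 11, 10, 13, 14, 17, 8, 9]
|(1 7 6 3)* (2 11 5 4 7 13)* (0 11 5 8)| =24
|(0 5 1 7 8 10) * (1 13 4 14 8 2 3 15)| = |(0 5 13 4 14 8 10)(1 7 2 3 15)| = 35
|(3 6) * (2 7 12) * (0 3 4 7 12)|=|(0 3 6 4 7)(2 12)|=10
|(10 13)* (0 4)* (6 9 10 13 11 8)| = |(13)(0 4)(6 9 10 11 8)| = 10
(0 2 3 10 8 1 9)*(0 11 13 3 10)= [2, 9, 10, 0, 4, 5, 6, 7, 1, 11, 8, 13, 12, 3]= (0 2 10 8 1 9 11 13 3)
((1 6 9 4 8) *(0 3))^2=((0 3)(1 6 9 4 8))^2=(1 9 8 6 4)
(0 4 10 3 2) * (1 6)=(0 4 10 3 2)(1 6)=[4, 6, 0, 2, 10, 5, 1, 7, 8, 9, 3]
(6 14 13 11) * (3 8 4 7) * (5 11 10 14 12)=[0, 1, 2, 8, 7, 11, 12, 3, 4, 9, 14, 6, 5, 10, 13]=(3 8 4 7)(5 11 6 12)(10 14 13)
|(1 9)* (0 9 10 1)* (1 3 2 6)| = |(0 9)(1 10 3 2 6)| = 10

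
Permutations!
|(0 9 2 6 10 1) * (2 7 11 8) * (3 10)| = |(0 9 7 11 8 2 6 3 10 1)| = 10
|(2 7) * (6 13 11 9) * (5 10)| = 4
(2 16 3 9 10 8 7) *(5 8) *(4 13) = (2 16 3 9 10 5 8 7)(4 13) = [0, 1, 16, 9, 13, 8, 6, 2, 7, 10, 5, 11, 12, 4, 14, 15, 3]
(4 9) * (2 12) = [0, 1, 12, 3, 9, 5, 6, 7, 8, 4, 10, 11, 2] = (2 12)(4 9)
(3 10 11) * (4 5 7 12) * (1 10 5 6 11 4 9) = (1 10 4 6 11 3 5 7 12 9) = [0, 10, 2, 5, 6, 7, 11, 12, 8, 1, 4, 3, 9]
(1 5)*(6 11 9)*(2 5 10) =(1 10 2 5)(6 11 9) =[0, 10, 5, 3, 4, 1, 11, 7, 8, 6, 2, 9]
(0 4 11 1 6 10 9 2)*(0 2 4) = [0, 6, 2, 3, 11, 5, 10, 7, 8, 4, 9, 1] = (1 6 10 9 4 11)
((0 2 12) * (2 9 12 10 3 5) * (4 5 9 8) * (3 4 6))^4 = ((0 8 6 3 9 12)(2 10 4 5))^4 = (0 9 6)(3 8 12)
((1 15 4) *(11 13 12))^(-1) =(1 4 15)(11 12 13)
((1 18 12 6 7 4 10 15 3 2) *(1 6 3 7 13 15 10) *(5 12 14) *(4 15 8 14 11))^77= (1 18 11 4)(2 5 13 3 14 6 12 8)(7 15)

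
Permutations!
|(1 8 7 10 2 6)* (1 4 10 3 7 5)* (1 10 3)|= 9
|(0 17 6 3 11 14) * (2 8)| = 6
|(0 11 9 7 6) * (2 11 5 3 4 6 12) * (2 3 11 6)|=10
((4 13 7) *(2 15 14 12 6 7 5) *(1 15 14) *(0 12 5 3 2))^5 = (0 13)(1 15)(2 6)(3 12)(4 5)(7 14)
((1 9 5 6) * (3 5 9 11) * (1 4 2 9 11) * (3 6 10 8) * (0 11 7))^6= (0 7 9 2 4 6 11)(3 10)(5 8)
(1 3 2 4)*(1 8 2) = (1 3)(2 4 8) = [0, 3, 4, 1, 8, 5, 6, 7, 2]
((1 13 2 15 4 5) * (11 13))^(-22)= (1 5 4 15 2 13 11)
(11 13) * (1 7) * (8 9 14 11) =(1 7)(8 9 14 11 13) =[0, 7, 2, 3, 4, 5, 6, 1, 9, 14, 10, 13, 12, 8, 11]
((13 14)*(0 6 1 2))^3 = (0 2 1 6)(13 14)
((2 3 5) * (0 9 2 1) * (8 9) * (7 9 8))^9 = ((0 7 9 2 3 5 1))^9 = (0 9 3 1 7 2 5)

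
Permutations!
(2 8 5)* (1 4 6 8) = (1 4 6 8 5 2) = [0, 4, 1, 3, 6, 2, 8, 7, 5]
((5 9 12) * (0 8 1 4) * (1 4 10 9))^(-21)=((0 8 4)(1 10 9 12 5))^(-21)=(1 5 12 9 10)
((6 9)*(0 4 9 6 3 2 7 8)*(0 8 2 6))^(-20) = ((0 4 9 3 6)(2 7))^(-20) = (9)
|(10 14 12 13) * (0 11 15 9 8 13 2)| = 10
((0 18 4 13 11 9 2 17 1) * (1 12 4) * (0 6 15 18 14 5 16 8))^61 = ((0 14 5 16 8)(1 6 15 18)(2 17 12 4 13 11 9))^61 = (0 14 5 16 8)(1 6 15 18)(2 11 4 17 9 13 12)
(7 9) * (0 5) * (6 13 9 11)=(0 5)(6 13 9 7 11)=[5, 1, 2, 3, 4, 0, 13, 11, 8, 7, 10, 6, 12, 9]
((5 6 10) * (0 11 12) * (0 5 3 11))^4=(3 6 12)(5 11 10)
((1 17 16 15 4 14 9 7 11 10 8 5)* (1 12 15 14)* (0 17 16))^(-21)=(0 17)(1 9 10 12)(4 14 11 5)(7 8 15 16)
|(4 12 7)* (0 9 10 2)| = 12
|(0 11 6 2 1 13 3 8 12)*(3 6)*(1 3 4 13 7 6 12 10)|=|(0 11 4 13 12)(1 7 6 2 3 8 10)|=35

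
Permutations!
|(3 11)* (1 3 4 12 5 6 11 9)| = |(1 3 9)(4 12 5 6 11)| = 15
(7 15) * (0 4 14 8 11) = (0 4 14 8 11)(7 15) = [4, 1, 2, 3, 14, 5, 6, 15, 11, 9, 10, 0, 12, 13, 8, 7]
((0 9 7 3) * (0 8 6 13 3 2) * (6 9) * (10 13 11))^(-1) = (0 2 7 9 8 3 13 10 11 6)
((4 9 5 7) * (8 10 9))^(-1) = (4 7 5 9 10 8)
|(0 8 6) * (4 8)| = 4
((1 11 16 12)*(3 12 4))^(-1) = (1 12 3 4 16 11)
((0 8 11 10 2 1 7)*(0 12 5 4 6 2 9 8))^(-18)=(1 5 2 12 6 7 4)(8 10)(9 11)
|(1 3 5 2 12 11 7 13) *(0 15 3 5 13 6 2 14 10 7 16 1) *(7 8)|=|(0 15 3 13)(1 5 14 10 8 7 6 2 12 11 16)|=44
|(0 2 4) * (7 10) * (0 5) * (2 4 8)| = |(0 4 5)(2 8)(7 10)| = 6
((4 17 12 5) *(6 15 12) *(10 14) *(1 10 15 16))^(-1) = ((1 10 14 15 12 5 4 17 6 16))^(-1) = (1 16 6 17 4 5 12 15 14 10)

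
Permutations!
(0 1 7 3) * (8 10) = (0 1 7 3)(8 10) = [1, 7, 2, 0, 4, 5, 6, 3, 10, 9, 8]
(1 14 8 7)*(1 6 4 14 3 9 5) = (1 3 9 5)(4 14 8 7 6) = [0, 3, 2, 9, 14, 1, 4, 6, 7, 5, 10, 11, 12, 13, 8]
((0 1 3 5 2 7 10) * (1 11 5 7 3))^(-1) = ((0 11 5 2 3 7 10))^(-1) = (0 10 7 3 2 5 11)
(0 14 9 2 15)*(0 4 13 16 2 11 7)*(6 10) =(0 14 9 11 7)(2 15 4 13 16)(6 10) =[14, 1, 15, 3, 13, 5, 10, 0, 8, 11, 6, 7, 12, 16, 9, 4, 2]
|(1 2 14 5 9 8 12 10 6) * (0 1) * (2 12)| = |(0 1 12 10 6)(2 14 5 9 8)| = 5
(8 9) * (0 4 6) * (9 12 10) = [4, 1, 2, 3, 6, 5, 0, 7, 12, 8, 9, 11, 10] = (0 4 6)(8 12 10 9)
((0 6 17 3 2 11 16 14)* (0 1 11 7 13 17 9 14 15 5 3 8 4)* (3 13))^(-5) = (0 5 14 8 16 6 13 1 4 15 9 17 11)(2 7 3)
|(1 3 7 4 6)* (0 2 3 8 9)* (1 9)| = |(0 2 3 7 4 6 9)(1 8)| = 14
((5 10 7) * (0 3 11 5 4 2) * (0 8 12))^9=(0 12 8 2 4 7 10 5 11 3)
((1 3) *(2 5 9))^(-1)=((1 3)(2 5 9))^(-1)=(1 3)(2 9 5)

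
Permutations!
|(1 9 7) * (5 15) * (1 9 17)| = 2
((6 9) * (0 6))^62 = ((0 6 9))^62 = (0 9 6)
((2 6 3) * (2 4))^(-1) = (2 4 3 6)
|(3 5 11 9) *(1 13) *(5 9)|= |(1 13)(3 9)(5 11)|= 2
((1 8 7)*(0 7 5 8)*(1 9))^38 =((0 7 9 1)(5 8))^38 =(0 9)(1 7)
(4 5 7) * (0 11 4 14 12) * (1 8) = (0 11 4 5 7 14 12)(1 8) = [11, 8, 2, 3, 5, 7, 6, 14, 1, 9, 10, 4, 0, 13, 12]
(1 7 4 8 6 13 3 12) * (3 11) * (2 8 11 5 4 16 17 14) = (1 7 16 17 14 2 8 6 13 5 4 11 3 12) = [0, 7, 8, 12, 11, 4, 13, 16, 6, 9, 10, 3, 1, 5, 2, 15, 17, 14]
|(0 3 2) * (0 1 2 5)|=|(0 3 5)(1 2)|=6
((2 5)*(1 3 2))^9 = (1 3 2 5)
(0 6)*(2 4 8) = [6, 1, 4, 3, 8, 5, 0, 7, 2] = (0 6)(2 4 8)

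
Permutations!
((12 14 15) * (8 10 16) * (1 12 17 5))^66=(17)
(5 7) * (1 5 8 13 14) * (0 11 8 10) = (0 11 8 13 14 1 5 7 10) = [11, 5, 2, 3, 4, 7, 6, 10, 13, 9, 0, 8, 12, 14, 1]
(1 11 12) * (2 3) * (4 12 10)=(1 11 10 4 12)(2 3)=[0, 11, 3, 2, 12, 5, 6, 7, 8, 9, 4, 10, 1]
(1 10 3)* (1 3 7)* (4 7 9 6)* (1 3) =[0, 10, 2, 1, 7, 5, 4, 3, 8, 6, 9] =(1 10 9 6 4 7 3)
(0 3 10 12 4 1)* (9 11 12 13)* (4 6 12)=(0 3 10 13 9 11 4 1)(6 12)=[3, 0, 2, 10, 1, 5, 12, 7, 8, 11, 13, 4, 6, 9]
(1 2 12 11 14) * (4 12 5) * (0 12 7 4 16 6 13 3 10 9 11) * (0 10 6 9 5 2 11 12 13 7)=(0 13 3 6 7 4)(1 11 14)(5 16 9 12 10)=[13, 11, 2, 6, 0, 16, 7, 4, 8, 12, 5, 14, 10, 3, 1, 15, 9]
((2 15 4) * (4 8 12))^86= (2 15 8 12 4)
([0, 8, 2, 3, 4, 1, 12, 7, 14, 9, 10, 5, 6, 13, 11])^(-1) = (1 5 11 14 8)(6 12)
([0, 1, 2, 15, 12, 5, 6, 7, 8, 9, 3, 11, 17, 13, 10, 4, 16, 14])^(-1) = [0, 1, 2, 10, 15, 5, 6, 7, 8, 9, 14, 11, 4, 13, 17, 3, 16, 12]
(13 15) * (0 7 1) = (0 7 1)(13 15) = [7, 0, 2, 3, 4, 5, 6, 1, 8, 9, 10, 11, 12, 15, 14, 13]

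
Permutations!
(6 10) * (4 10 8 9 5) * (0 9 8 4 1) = (0 9 5 1)(4 10 6) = [9, 0, 2, 3, 10, 1, 4, 7, 8, 5, 6]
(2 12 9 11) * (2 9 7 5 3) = (2 12 7 5 3)(9 11) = [0, 1, 12, 2, 4, 3, 6, 5, 8, 11, 10, 9, 7]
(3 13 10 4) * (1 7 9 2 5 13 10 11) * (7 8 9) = (1 8 9 2 5 13 11)(3 10 4) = [0, 8, 5, 10, 3, 13, 6, 7, 9, 2, 4, 1, 12, 11]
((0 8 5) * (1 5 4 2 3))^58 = (0 4 3 5 8 2 1)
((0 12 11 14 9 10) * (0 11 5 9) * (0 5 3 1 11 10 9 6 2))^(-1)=(0 2 6 5 14 11 1 3 12)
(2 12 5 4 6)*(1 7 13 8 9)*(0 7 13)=(0 7)(1 13 8 9)(2 12 5 4 6)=[7, 13, 12, 3, 6, 4, 2, 0, 9, 1, 10, 11, 5, 8]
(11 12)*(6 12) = (6 12 11) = [0, 1, 2, 3, 4, 5, 12, 7, 8, 9, 10, 6, 11]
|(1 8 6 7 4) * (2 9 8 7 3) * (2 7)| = |(1 2 9 8 6 3 7 4)| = 8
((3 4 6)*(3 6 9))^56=(3 9 4)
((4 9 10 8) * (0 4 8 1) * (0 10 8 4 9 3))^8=(10)(0 4 9 3 8)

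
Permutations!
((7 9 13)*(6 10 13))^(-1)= (6 9 7 13 10)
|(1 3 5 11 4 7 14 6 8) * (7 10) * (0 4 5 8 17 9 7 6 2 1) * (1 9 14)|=|(0 4 10 6 17 14 2 9 7 1 3 8)(5 11)|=12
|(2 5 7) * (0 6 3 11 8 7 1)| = 9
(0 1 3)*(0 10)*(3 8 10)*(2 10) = [1, 8, 10, 3, 4, 5, 6, 7, 2, 9, 0] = (0 1 8 2 10)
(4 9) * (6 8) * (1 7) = (1 7)(4 9)(6 8) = [0, 7, 2, 3, 9, 5, 8, 1, 6, 4]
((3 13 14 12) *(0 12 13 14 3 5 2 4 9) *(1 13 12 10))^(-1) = ((0 10 1 13 3 14 12 5 2 4 9))^(-1) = (0 9 4 2 5 12 14 3 13 1 10)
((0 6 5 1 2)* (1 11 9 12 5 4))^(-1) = (0 2 1 4 6)(5 12 9 11)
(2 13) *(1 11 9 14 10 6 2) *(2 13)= (1 11 9 14 10 6 13)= [0, 11, 2, 3, 4, 5, 13, 7, 8, 14, 6, 9, 12, 1, 10]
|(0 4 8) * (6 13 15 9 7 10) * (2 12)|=6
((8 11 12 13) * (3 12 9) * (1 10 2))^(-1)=(1 2 10)(3 9 11 8 13 12)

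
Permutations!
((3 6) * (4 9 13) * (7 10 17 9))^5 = (3 6)(4 13 9 17 10 7) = ((3 6)(4 7 10 17 9 13))^5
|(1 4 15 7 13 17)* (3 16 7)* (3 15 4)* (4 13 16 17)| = |(1 3 17)(4 13)(7 16)| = 6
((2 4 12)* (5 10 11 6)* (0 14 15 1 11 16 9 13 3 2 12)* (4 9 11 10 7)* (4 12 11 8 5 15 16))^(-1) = ((0 14 16 8 5 7 12 11 6 15 1 10 4)(2 9 13 3))^(-1) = (0 4 10 1 15 6 11 12 7 5 8 16 14)(2 3 13 9)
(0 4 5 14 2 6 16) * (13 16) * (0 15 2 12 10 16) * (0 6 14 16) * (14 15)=(0 4 5 16 14 12 10)(2 15)(6 13)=[4, 1, 15, 3, 5, 16, 13, 7, 8, 9, 0, 11, 10, 6, 12, 2, 14]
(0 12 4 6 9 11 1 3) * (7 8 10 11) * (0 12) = (1 3 12 4 6 9 7 8 10 11) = [0, 3, 2, 12, 6, 5, 9, 8, 10, 7, 11, 1, 4]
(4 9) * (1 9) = (1 9 4) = [0, 9, 2, 3, 1, 5, 6, 7, 8, 4]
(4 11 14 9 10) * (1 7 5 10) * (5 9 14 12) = (14)(1 7 9)(4 11 12 5 10) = [0, 7, 2, 3, 11, 10, 6, 9, 8, 1, 4, 12, 5, 13, 14]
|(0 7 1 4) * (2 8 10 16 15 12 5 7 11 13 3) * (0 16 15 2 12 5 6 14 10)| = 16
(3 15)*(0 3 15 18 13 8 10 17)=(0 3 18 13 8 10 17)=[3, 1, 2, 18, 4, 5, 6, 7, 10, 9, 17, 11, 12, 8, 14, 15, 16, 0, 13]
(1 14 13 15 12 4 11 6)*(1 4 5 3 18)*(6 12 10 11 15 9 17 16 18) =(1 14 13 9 17 16 18)(3 6 4 15 10 11 12 5) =[0, 14, 2, 6, 15, 3, 4, 7, 8, 17, 11, 12, 5, 9, 13, 10, 18, 16, 1]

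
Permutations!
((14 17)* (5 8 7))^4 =((5 8 7)(14 17))^4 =(17)(5 8 7)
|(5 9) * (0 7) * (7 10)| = |(0 10 7)(5 9)| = 6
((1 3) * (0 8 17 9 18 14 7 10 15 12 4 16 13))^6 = (0 7 13 14 16 18 4 9 12 17 15 8 10)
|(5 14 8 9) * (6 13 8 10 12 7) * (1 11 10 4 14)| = 10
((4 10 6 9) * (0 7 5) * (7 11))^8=((0 11 7 5)(4 10 6 9))^8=(11)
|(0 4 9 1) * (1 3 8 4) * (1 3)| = |(0 3 8 4 9 1)| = 6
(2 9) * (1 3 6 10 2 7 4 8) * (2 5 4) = (1 3 6 10 5 4 8)(2 9 7) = [0, 3, 9, 6, 8, 4, 10, 2, 1, 7, 5]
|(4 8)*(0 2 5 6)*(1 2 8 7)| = |(0 8 4 7 1 2 5 6)| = 8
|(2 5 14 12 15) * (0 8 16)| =15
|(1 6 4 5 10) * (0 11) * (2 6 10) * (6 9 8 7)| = 14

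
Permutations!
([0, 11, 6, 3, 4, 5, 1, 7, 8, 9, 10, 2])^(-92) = [0, 1, 2, 3, 4, 5, 6, 7, 8, 9, 10, 11]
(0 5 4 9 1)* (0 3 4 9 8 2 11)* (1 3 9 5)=(0 1 9 3 4 8 2 11)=[1, 9, 11, 4, 8, 5, 6, 7, 2, 3, 10, 0]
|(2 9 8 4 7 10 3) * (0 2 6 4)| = |(0 2 9 8)(3 6 4 7 10)| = 20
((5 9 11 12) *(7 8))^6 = (5 11)(9 12)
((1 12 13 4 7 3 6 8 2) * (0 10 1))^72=((0 10 1 12 13 4 7 3 6 8 2))^72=(0 7 10 3 1 6 12 8 13 2 4)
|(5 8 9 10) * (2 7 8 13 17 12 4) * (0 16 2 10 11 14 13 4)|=|(0 16 2 7 8 9 11 14 13 17 12)(4 10 5)|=33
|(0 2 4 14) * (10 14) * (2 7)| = 6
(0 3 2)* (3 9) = (0 9 3 2) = [9, 1, 0, 2, 4, 5, 6, 7, 8, 3]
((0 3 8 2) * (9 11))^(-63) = ((0 3 8 2)(9 11))^(-63) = (0 3 8 2)(9 11)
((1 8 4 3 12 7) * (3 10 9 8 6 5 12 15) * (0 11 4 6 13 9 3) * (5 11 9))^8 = ((0 9 8 6 11 4 10 3 15)(1 13 5 12 7))^8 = (0 15 3 10 4 11 6 8 9)(1 12 13 7 5)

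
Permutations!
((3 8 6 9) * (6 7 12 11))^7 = (12)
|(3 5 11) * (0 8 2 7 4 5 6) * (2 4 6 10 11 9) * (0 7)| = 6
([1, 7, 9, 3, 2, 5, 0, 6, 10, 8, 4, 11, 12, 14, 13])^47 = (0 6 7 1)(2 8 4 9 10)(13 14)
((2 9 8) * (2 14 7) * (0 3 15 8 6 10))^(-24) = (0 2 15 6 14)(3 9 8 10 7)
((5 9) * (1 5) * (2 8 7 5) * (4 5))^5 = ((1 2 8 7 4 5 9))^5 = (1 5 7 2 9 4 8)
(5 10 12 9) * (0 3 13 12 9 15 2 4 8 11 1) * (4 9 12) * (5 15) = (0 3 13 4 8 11 1)(2 9 15)(5 10 12) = [3, 0, 9, 13, 8, 10, 6, 7, 11, 15, 12, 1, 5, 4, 14, 2]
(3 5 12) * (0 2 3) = (0 2 3 5 12) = [2, 1, 3, 5, 4, 12, 6, 7, 8, 9, 10, 11, 0]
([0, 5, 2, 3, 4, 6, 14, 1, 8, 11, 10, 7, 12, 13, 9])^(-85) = [0, 7, 2, 3, 4, 1, 5, 11, 8, 14, 10, 9, 12, 13, 6]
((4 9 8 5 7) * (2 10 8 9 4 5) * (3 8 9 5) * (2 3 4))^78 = ((2 10 9 5 7 4)(3 8))^78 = (10)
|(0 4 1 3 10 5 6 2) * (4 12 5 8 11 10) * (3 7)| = 60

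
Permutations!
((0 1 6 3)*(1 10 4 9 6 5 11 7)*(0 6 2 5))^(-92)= (0 7 5 9 10 1 11 2 4)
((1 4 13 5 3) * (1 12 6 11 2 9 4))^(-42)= ((2 9 4 13 5 3 12 6 11))^(-42)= (2 13 12)(3 11 4)(5 6 9)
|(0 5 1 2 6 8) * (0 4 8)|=|(0 5 1 2 6)(4 8)|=10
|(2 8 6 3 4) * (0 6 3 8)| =6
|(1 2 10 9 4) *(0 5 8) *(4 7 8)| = 9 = |(0 5 4 1 2 10 9 7 8)|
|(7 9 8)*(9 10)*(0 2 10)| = |(0 2 10 9 8 7)| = 6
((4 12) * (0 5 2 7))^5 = (0 5 2 7)(4 12)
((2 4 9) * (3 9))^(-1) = ((2 4 3 9))^(-1) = (2 9 3 4)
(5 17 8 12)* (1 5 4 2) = [0, 5, 1, 3, 2, 17, 6, 7, 12, 9, 10, 11, 4, 13, 14, 15, 16, 8] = (1 5 17 8 12 4 2)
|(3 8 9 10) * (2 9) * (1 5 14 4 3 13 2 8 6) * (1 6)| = 20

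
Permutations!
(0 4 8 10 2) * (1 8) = [4, 8, 0, 3, 1, 5, 6, 7, 10, 9, 2] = (0 4 1 8 10 2)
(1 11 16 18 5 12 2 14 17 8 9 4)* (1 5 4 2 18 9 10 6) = (1 11 16 9 2 14 17 8 10 6)(4 5 12 18) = [0, 11, 14, 3, 5, 12, 1, 7, 10, 2, 6, 16, 18, 13, 17, 15, 9, 8, 4]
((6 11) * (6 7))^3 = ((6 11 7))^3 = (11)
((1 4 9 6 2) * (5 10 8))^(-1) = (1 2 6 9 4)(5 8 10)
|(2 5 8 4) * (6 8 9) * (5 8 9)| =|(2 8 4)(6 9)| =6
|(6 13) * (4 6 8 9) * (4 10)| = |(4 6 13 8 9 10)| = 6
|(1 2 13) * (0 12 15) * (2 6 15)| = 7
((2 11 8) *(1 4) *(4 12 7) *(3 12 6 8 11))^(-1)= ((1 6 8 2 3 12 7 4))^(-1)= (1 4 7 12 3 2 8 6)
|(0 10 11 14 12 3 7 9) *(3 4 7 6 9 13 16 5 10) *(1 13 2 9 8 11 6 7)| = 55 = |(0 3 7 2 9)(1 13 16 5 10 6 8 11 14 12 4)|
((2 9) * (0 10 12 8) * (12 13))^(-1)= (0 8 12 13 10)(2 9)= ((0 10 13 12 8)(2 9))^(-1)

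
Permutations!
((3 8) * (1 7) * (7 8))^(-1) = ((1 8 3 7))^(-1) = (1 7 3 8)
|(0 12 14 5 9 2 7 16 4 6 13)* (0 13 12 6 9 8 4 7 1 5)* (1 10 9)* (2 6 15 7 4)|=|(0 15 7 16 4 1 5 8 2 10 9 6 12 14)|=14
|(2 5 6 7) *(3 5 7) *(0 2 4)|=12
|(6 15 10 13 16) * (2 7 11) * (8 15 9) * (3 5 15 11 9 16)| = 10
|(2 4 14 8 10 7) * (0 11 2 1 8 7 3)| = |(0 11 2 4 14 7 1 8 10 3)| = 10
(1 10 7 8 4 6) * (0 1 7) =(0 1 10)(4 6 7 8) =[1, 10, 2, 3, 6, 5, 7, 8, 4, 9, 0]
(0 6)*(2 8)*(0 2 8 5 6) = [0, 1, 5, 3, 4, 6, 2, 7, 8] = (8)(2 5 6)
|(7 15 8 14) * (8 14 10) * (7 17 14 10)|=4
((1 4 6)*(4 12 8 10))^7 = ((1 12 8 10 4 6))^7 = (1 12 8 10 4 6)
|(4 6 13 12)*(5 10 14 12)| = |(4 6 13 5 10 14 12)| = 7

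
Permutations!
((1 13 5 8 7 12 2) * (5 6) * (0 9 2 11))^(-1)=((0 9 2 1 13 6 5 8 7 12 11))^(-1)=(0 11 12 7 8 5 6 13 1 2 9)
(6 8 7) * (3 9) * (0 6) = (0 6 8 7)(3 9) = [6, 1, 2, 9, 4, 5, 8, 0, 7, 3]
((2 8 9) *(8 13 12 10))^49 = ((2 13 12 10 8 9))^49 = (2 13 12 10 8 9)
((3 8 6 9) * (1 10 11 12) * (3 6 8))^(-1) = (1 12 11 10)(6 9)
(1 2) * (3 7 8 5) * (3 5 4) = (1 2)(3 7 8 4) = [0, 2, 1, 7, 3, 5, 6, 8, 4]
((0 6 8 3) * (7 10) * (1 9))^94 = ((0 6 8 3)(1 9)(7 10))^94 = (10)(0 8)(3 6)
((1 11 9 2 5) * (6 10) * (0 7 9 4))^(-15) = (0 7 9 2 5 1 11 4)(6 10)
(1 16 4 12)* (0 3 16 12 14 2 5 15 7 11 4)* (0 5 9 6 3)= [0, 12, 9, 16, 14, 15, 3, 11, 8, 6, 10, 4, 1, 13, 2, 7, 5]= (1 12)(2 9 6 3 16 5 15 7 11 4 14)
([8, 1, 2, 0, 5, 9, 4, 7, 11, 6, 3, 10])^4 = (0 3 10 11 8)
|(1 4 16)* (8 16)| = |(1 4 8 16)| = 4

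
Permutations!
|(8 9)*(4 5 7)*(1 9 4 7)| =5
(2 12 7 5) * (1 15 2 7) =[0, 15, 12, 3, 4, 7, 6, 5, 8, 9, 10, 11, 1, 13, 14, 2] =(1 15 2 12)(5 7)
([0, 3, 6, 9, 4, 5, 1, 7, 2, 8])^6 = [0, 1, 2, 3, 4, 5, 6, 7, 8, 9]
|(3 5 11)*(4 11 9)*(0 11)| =6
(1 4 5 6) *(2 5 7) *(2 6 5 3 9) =[0, 4, 3, 9, 7, 5, 1, 6, 8, 2] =(1 4 7 6)(2 3 9)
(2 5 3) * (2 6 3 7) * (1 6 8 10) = (1 6 3 8 10)(2 5 7) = [0, 6, 5, 8, 4, 7, 3, 2, 10, 9, 1]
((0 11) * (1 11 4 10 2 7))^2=((0 4 10 2 7 1 11))^2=(0 10 7 11 4 2 1)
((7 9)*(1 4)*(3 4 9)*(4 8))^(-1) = (1 4 8 3 7 9)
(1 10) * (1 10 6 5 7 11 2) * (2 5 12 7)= (1 6 12 7 11 5 2)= [0, 6, 1, 3, 4, 2, 12, 11, 8, 9, 10, 5, 7]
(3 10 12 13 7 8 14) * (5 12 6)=(3 10 6 5 12 13 7 8 14)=[0, 1, 2, 10, 4, 12, 5, 8, 14, 9, 6, 11, 13, 7, 3]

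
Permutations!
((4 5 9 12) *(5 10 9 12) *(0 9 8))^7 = ((0 9 5 12 4 10 8))^7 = (12)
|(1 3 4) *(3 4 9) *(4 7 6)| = 4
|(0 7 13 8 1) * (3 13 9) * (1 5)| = 8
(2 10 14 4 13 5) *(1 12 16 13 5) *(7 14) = (1 12 16 13)(2 10 7 14 4 5) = [0, 12, 10, 3, 5, 2, 6, 14, 8, 9, 7, 11, 16, 1, 4, 15, 13]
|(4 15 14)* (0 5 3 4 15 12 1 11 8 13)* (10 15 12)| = 12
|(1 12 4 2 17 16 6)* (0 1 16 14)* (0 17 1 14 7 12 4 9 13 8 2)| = 22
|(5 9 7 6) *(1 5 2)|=|(1 5 9 7 6 2)|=6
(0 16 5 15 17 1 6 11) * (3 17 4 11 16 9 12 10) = [9, 6, 2, 17, 11, 15, 16, 7, 8, 12, 3, 0, 10, 13, 14, 4, 5, 1] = (0 9 12 10 3 17 1 6 16 5 15 4 11)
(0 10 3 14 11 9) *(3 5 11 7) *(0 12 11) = (0 10 5)(3 14 7)(9 12 11) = [10, 1, 2, 14, 4, 0, 6, 3, 8, 12, 5, 9, 11, 13, 7]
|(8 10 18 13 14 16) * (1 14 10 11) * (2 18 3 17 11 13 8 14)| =18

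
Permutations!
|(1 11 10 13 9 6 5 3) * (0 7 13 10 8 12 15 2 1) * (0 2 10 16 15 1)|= |(0 7 13 9 6 5 3 2)(1 11 8 12)(10 16 15)|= 24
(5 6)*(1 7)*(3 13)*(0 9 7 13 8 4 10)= [9, 13, 2, 8, 10, 6, 5, 1, 4, 7, 0, 11, 12, 3]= (0 9 7 1 13 3 8 4 10)(5 6)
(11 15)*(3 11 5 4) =(3 11 15 5 4) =[0, 1, 2, 11, 3, 4, 6, 7, 8, 9, 10, 15, 12, 13, 14, 5]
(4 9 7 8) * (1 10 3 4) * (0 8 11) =(0 8 1 10 3 4 9 7 11) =[8, 10, 2, 4, 9, 5, 6, 11, 1, 7, 3, 0]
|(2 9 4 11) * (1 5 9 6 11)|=12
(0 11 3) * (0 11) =(3 11) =[0, 1, 2, 11, 4, 5, 6, 7, 8, 9, 10, 3]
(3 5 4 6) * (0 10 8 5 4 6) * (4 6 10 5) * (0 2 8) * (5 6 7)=(0 6 3 7 5 10)(2 8 4)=[6, 1, 8, 7, 2, 10, 3, 5, 4, 9, 0]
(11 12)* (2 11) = (2 11 12) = [0, 1, 11, 3, 4, 5, 6, 7, 8, 9, 10, 12, 2]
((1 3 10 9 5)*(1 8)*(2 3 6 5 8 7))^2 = (1 5 2 10 8 6 7 3 9)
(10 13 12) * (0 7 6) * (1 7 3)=(0 3 1 7 6)(10 13 12)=[3, 7, 2, 1, 4, 5, 0, 6, 8, 9, 13, 11, 10, 12]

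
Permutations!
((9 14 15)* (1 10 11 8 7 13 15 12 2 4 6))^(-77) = (1 10 11 8 7 13 15 9 14 12 2 4 6)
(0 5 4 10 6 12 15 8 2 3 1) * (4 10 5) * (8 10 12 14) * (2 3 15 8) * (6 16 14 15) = [4, 0, 6, 1, 5, 12, 15, 7, 3, 9, 16, 11, 8, 13, 2, 10, 14] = (0 4 5 12 8 3 1)(2 6 15 10 16 14)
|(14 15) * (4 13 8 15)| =5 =|(4 13 8 15 14)|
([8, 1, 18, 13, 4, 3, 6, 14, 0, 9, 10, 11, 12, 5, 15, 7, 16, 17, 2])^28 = [0, 1, 2, 13, 4, 3, 6, 14, 8, 9, 10, 11, 12, 5, 15, 7, 16, 17, 18]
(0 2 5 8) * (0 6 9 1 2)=[0, 2, 5, 3, 4, 8, 9, 7, 6, 1]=(1 2 5 8 6 9)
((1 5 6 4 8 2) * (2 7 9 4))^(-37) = ((1 5 6 2)(4 8 7 9))^(-37) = (1 2 6 5)(4 9 7 8)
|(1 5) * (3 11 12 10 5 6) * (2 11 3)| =7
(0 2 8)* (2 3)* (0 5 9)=[3, 1, 8, 2, 4, 9, 6, 7, 5, 0]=(0 3 2 8 5 9)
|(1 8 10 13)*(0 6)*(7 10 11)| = 6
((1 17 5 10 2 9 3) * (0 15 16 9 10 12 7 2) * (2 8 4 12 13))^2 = (0 16 3 17 13 10 15 9 1 5 2)(4 7)(8 12)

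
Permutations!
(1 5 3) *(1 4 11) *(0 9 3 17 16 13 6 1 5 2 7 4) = (0 9 3)(1 2 7 4 11 5 17 16 13 6) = [9, 2, 7, 0, 11, 17, 1, 4, 8, 3, 10, 5, 12, 6, 14, 15, 13, 16]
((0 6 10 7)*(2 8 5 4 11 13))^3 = ((0 6 10 7)(2 8 5 4 11 13))^3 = (0 7 10 6)(2 4)(5 13)(8 11)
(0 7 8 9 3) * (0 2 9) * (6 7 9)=(0 9 3 2 6 7 8)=[9, 1, 6, 2, 4, 5, 7, 8, 0, 3]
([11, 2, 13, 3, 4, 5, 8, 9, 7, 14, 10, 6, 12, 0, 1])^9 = (0 13 2 1 14 9 7 8 6 11)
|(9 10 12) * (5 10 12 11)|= |(5 10 11)(9 12)|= 6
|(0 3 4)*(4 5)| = 4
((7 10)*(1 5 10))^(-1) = (1 7 10 5)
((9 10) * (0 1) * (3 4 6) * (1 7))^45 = ((0 7 1)(3 4 6)(9 10))^45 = (9 10)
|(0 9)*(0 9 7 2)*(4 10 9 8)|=|(0 7 2)(4 10 9 8)|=12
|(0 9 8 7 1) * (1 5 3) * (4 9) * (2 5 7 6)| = |(0 4 9 8 6 2 5 3 1)| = 9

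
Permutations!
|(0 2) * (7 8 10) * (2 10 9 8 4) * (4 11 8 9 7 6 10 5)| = 12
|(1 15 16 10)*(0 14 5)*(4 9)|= 12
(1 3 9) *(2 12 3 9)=(1 9)(2 12 3)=[0, 9, 12, 2, 4, 5, 6, 7, 8, 1, 10, 11, 3]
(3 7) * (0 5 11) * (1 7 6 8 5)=(0 1 7 3 6 8 5 11)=[1, 7, 2, 6, 4, 11, 8, 3, 5, 9, 10, 0]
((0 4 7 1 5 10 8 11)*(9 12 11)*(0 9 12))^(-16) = (0 5 11 7 8)(1 12 4 10 9)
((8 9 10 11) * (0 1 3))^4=((0 1 3)(8 9 10 11))^4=(11)(0 1 3)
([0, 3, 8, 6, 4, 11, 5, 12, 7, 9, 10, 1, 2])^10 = (2 7)(8 12)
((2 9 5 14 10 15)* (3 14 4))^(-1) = (2 15 10 14 3 4 5 9)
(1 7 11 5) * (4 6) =(1 7 11 5)(4 6) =[0, 7, 2, 3, 6, 1, 4, 11, 8, 9, 10, 5]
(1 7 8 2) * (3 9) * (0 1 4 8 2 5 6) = [1, 7, 4, 9, 8, 6, 0, 2, 5, 3] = (0 1 7 2 4 8 5 6)(3 9)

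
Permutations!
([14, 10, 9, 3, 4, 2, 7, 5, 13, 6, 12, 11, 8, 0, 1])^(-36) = [13, 14, 5, 3, 4, 7, 9, 6, 12, 2, 1, 11, 10, 8, 0]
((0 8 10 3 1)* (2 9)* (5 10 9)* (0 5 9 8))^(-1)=((1 5 10 3)(2 9))^(-1)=(1 3 10 5)(2 9)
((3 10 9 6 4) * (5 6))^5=(3 4 6 5 9 10)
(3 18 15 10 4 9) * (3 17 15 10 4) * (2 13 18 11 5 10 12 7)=[0, 1, 13, 11, 9, 10, 6, 2, 8, 17, 3, 5, 7, 18, 14, 4, 16, 15, 12]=(2 13 18 12 7)(3 11 5 10)(4 9 17 15)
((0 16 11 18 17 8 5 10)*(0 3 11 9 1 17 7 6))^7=(0 10 16 3 9 11 1 18 17 7 8 6 5)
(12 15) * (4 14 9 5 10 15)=[0, 1, 2, 3, 14, 10, 6, 7, 8, 5, 15, 11, 4, 13, 9, 12]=(4 14 9 5 10 15 12)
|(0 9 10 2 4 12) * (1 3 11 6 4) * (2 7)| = |(0 9 10 7 2 1 3 11 6 4 12)| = 11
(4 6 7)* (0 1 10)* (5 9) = [1, 10, 2, 3, 6, 9, 7, 4, 8, 5, 0] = (0 1 10)(4 6 7)(5 9)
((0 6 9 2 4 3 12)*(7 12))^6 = ((0 6 9 2 4 3 7 12))^6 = (0 7 4 9)(2 6 12 3)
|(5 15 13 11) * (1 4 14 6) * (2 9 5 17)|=28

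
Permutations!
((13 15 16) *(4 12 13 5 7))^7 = (16)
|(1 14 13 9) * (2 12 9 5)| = 7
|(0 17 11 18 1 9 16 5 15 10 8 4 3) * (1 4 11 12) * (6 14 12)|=16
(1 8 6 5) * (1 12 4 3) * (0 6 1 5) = (0 6)(1 8)(3 5 12 4) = [6, 8, 2, 5, 3, 12, 0, 7, 1, 9, 10, 11, 4]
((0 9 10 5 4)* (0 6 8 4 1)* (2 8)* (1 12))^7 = ((0 9 10 5 12 1)(2 8 4 6))^7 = (0 9 10 5 12 1)(2 6 4 8)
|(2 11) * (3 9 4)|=|(2 11)(3 9 4)|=6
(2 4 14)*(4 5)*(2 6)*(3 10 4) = (2 5 3 10 4 14 6) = [0, 1, 5, 10, 14, 3, 2, 7, 8, 9, 4, 11, 12, 13, 6]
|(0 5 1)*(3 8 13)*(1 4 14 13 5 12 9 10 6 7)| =|(0 12 9 10 6 7 1)(3 8 5 4 14 13)| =42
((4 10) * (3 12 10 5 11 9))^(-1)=((3 12 10 4 5 11 9))^(-1)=(3 9 11 5 4 10 12)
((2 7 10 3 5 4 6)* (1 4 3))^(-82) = (1 6 7)(2 10 4)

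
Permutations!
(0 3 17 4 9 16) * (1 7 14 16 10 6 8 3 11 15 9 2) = (0 11 15 9 10 6 8 3 17 4 2 1 7 14 16) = [11, 7, 1, 17, 2, 5, 8, 14, 3, 10, 6, 15, 12, 13, 16, 9, 0, 4]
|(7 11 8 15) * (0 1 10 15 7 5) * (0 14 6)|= |(0 1 10 15 5 14 6)(7 11 8)|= 21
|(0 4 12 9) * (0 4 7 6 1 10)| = 15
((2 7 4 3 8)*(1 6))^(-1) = ((1 6)(2 7 4 3 8))^(-1) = (1 6)(2 8 3 4 7)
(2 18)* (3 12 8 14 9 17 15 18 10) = [0, 1, 10, 12, 4, 5, 6, 7, 14, 17, 3, 11, 8, 13, 9, 18, 16, 15, 2] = (2 10 3 12 8 14 9 17 15 18)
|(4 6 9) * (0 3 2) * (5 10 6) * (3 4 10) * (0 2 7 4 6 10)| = 12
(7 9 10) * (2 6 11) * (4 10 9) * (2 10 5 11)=[0, 1, 6, 3, 5, 11, 2, 4, 8, 9, 7, 10]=(2 6)(4 5 11 10 7)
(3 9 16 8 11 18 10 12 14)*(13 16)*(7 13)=(3 9 7 13 16 8 11 18 10 12 14)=[0, 1, 2, 9, 4, 5, 6, 13, 11, 7, 12, 18, 14, 16, 3, 15, 8, 17, 10]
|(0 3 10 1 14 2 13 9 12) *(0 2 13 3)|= 8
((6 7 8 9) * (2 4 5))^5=((2 4 5)(6 7 8 9))^5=(2 5 4)(6 7 8 9)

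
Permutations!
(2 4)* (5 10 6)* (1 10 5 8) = [0, 10, 4, 3, 2, 5, 8, 7, 1, 9, 6] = (1 10 6 8)(2 4)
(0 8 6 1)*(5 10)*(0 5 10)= (10)(0 8 6 1 5)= [8, 5, 2, 3, 4, 0, 1, 7, 6, 9, 10]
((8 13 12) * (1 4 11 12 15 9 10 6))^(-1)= ((1 4 11 12 8 13 15 9 10 6))^(-1)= (1 6 10 9 15 13 8 12 11 4)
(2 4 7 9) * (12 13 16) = [0, 1, 4, 3, 7, 5, 6, 9, 8, 2, 10, 11, 13, 16, 14, 15, 12] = (2 4 7 9)(12 13 16)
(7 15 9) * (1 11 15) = (1 11 15 9 7) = [0, 11, 2, 3, 4, 5, 6, 1, 8, 7, 10, 15, 12, 13, 14, 9]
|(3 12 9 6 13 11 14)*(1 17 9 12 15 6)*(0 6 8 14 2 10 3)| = |(0 6 13 11 2 10 3 15 8 14)(1 17 9)| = 30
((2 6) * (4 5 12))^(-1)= ((2 6)(4 5 12))^(-1)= (2 6)(4 12 5)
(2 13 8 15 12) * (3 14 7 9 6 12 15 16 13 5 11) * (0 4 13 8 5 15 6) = (0 4 13 5 11 3 14 7 9)(2 15 6 12)(8 16) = [4, 1, 15, 14, 13, 11, 12, 9, 16, 0, 10, 3, 2, 5, 7, 6, 8]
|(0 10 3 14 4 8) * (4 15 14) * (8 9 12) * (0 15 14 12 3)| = 6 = |(0 10)(3 4 9)(8 15 12)|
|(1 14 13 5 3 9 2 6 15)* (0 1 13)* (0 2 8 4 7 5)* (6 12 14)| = 30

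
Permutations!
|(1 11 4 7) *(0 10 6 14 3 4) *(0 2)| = |(0 10 6 14 3 4 7 1 11 2)| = 10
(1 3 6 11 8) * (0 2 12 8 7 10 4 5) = (0 2 12 8 1 3 6 11 7 10 4 5) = [2, 3, 12, 6, 5, 0, 11, 10, 1, 9, 4, 7, 8]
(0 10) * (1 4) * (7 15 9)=(0 10)(1 4)(7 15 9)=[10, 4, 2, 3, 1, 5, 6, 15, 8, 7, 0, 11, 12, 13, 14, 9]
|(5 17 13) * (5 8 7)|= 5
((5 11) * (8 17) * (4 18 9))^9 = ((4 18 9)(5 11)(8 17))^9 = (18)(5 11)(8 17)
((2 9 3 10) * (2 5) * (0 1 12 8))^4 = ((0 1 12 8)(2 9 3 10 5))^4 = (12)(2 5 10 3 9)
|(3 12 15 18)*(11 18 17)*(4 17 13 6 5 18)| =21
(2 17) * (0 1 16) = (0 1 16)(2 17) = [1, 16, 17, 3, 4, 5, 6, 7, 8, 9, 10, 11, 12, 13, 14, 15, 0, 2]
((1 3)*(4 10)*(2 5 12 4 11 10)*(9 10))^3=(1 3)(2 4 12 5)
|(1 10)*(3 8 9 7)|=4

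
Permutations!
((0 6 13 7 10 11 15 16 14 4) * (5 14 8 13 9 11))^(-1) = (0 4 14 5 10 7 13 8 16 15 11 9 6)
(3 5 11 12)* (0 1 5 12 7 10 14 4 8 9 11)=(0 1 5)(3 12)(4 8 9 11 7 10 14)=[1, 5, 2, 12, 8, 0, 6, 10, 9, 11, 14, 7, 3, 13, 4]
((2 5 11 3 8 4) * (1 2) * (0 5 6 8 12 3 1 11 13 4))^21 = (0 4 2)(1 8 13)(3 12)(5 11 6)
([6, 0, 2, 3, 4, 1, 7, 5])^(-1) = [1, 5, 2, 3, 4, 7, 0, 6]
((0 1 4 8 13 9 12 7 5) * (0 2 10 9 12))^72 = ((0 1 4 8 13 12 7 5 2 10 9))^72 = (0 7 1 5 4 2 8 10 13 9 12)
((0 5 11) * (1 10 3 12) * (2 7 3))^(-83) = ((0 5 11)(1 10 2 7 3 12))^(-83) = (0 5 11)(1 10 2 7 3 12)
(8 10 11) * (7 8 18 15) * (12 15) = (7 8 10 11 18 12 15) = [0, 1, 2, 3, 4, 5, 6, 8, 10, 9, 11, 18, 15, 13, 14, 7, 16, 17, 12]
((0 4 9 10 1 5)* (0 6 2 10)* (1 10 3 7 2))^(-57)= ((10)(0 4 9)(1 5 6)(2 3 7))^(-57)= (10)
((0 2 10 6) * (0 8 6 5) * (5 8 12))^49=((0 2 10 8 6 12 5))^49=(12)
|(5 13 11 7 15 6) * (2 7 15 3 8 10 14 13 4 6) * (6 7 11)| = 9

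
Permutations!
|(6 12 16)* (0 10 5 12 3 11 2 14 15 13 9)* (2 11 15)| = |(0 10 5 12 16 6 3 15 13 9)(2 14)| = 10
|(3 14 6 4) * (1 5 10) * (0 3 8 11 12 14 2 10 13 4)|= |(0 3 2 10 1 5 13 4 8 11 12 14 6)|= 13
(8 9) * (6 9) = [0, 1, 2, 3, 4, 5, 9, 7, 6, 8] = (6 9 8)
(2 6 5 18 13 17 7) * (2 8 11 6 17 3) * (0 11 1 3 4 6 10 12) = (0 11 10 12)(1 3 2 17 7 8)(4 6 5 18 13) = [11, 3, 17, 2, 6, 18, 5, 8, 1, 9, 12, 10, 0, 4, 14, 15, 16, 7, 13]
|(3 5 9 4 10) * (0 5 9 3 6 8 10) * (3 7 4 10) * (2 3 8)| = 20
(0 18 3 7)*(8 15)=(0 18 3 7)(8 15)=[18, 1, 2, 7, 4, 5, 6, 0, 15, 9, 10, 11, 12, 13, 14, 8, 16, 17, 3]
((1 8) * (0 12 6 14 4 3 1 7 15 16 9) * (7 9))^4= ((0 12 6 14 4 3 1 8 9)(7 15 16))^4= (0 4 9 14 8 6 1 12 3)(7 15 16)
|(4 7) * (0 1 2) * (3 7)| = |(0 1 2)(3 7 4)| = 3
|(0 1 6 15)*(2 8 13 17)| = 4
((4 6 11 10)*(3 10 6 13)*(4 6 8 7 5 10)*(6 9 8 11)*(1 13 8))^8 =(1 9 10 5 7 8 4 3 13)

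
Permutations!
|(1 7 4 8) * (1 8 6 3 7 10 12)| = |(1 10 12)(3 7 4 6)| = 12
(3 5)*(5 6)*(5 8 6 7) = (3 7 5)(6 8) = [0, 1, 2, 7, 4, 3, 8, 5, 6]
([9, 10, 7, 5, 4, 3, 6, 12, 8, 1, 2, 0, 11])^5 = [7, 11, 9, 5, 4, 3, 6, 1, 8, 12, 0, 2, 10]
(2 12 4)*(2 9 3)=(2 12 4 9 3)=[0, 1, 12, 2, 9, 5, 6, 7, 8, 3, 10, 11, 4]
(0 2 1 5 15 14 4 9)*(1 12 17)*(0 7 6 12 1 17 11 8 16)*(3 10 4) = (17)(0 2 1 5 15 14 3 10 4 9 7 6 12 11 8 16) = [2, 5, 1, 10, 9, 15, 12, 6, 16, 7, 4, 8, 11, 13, 3, 14, 0, 17]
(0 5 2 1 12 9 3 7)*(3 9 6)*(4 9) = (0 5 2 1 12 6 3 7)(4 9) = [5, 12, 1, 7, 9, 2, 3, 0, 8, 4, 10, 11, 6]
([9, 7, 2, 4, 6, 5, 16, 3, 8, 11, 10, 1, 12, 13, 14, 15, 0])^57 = [1, 4, 2, 16, 0, 5, 9, 6, 8, 7, 10, 3, 12, 13, 14, 15, 11]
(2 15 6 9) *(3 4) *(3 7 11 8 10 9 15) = (2 3 4 7 11 8 10 9)(6 15) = [0, 1, 3, 4, 7, 5, 15, 11, 10, 2, 9, 8, 12, 13, 14, 6]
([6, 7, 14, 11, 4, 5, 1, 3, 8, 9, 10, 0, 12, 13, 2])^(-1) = [11, 6, 14, 7, 4, 5, 0, 1, 8, 9, 10, 3, 12, 13, 2]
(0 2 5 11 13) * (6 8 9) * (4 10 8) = (0 2 5 11 13)(4 10 8 9 6) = [2, 1, 5, 3, 10, 11, 4, 7, 9, 6, 8, 13, 12, 0]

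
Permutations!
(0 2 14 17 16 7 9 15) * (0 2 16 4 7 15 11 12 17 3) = (0 16 15 2 14 3)(4 7 9 11 12 17) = [16, 1, 14, 0, 7, 5, 6, 9, 8, 11, 10, 12, 17, 13, 3, 2, 15, 4]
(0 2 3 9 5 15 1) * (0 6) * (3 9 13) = [2, 6, 9, 13, 4, 15, 0, 7, 8, 5, 10, 11, 12, 3, 14, 1] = (0 2 9 5 15 1 6)(3 13)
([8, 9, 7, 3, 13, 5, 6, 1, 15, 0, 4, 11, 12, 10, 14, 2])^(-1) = (0 9 1 7 2 15 8)(4 10 13)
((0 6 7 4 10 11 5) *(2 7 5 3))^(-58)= ((0 6 5)(2 7 4 10 11 3))^(-58)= (0 5 6)(2 4 11)(3 7 10)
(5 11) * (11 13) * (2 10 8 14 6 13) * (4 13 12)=(2 10 8 14 6 12 4 13 11 5)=[0, 1, 10, 3, 13, 2, 12, 7, 14, 9, 8, 5, 4, 11, 6]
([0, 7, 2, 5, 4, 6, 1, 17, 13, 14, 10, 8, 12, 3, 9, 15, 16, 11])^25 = (1 5 13 11 7 6 3 8 17)(9 14)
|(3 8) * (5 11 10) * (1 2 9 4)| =12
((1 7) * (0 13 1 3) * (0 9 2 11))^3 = (0 7 2 13 3 11 1 9)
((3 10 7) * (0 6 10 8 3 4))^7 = (0 10 4 6 7)(3 8)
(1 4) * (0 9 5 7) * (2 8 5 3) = (0 9 3 2 8 5 7)(1 4) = [9, 4, 8, 2, 1, 7, 6, 0, 5, 3]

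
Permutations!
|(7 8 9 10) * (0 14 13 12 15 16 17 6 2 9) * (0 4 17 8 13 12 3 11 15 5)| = 52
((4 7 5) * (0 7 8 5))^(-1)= (0 7)(4 5 8)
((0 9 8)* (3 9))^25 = (0 3 9 8)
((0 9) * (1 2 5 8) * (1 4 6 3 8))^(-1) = (0 9)(1 5 2)(3 6 4 8)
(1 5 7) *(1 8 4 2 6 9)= [0, 5, 6, 3, 2, 7, 9, 8, 4, 1]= (1 5 7 8 4 2 6 9)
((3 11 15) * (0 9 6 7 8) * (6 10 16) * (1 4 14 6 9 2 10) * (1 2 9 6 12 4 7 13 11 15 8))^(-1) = (0 8 11 13 6 16 10 2 9)(1 7)(3 15)(4 12 14)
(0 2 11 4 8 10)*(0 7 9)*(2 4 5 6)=(0 4 8 10 7 9)(2 11 5 6)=[4, 1, 11, 3, 8, 6, 2, 9, 10, 0, 7, 5]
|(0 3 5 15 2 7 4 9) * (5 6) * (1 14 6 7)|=30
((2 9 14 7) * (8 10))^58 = ((2 9 14 7)(8 10))^58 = (2 14)(7 9)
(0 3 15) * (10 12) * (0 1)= (0 3 15 1)(10 12)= [3, 0, 2, 15, 4, 5, 6, 7, 8, 9, 12, 11, 10, 13, 14, 1]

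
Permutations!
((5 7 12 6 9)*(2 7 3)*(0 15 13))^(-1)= ((0 15 13)(2 7 12 6 9 5 3))^(-1)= (0 13 15)(2 3 5 9 6 12 7)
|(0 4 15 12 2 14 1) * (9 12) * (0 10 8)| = 10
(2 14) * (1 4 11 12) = (1 4 11 12)(2 14) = [0, 4, 14, 3, 11, 5, 6, 7, 8, 9, 10, 12, 1, 13, 2]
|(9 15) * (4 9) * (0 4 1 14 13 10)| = |(0 4 9 15 1 14 13 10)| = 8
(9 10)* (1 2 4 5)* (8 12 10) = [0, 2, 4, 3, 5, 1, 6, 7, 12, 8, 9, 11, 10] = (1 2 4 5)(8 12 10 9)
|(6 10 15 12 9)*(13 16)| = |(6 10 15 12 9)(13 16)| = 10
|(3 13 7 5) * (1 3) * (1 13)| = 6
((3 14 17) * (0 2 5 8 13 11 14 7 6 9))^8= (0 3 13)(2 7 11)(5 6 14)(8 9 17)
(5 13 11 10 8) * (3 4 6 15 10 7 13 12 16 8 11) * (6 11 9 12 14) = [0, 1, 2, 4, 11, 14, 15, 13, 5, 12, 9, 7, 16, 3, 6, 10, 8] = (3 4 11 7 13)(5 14 6 15 10 9 12 16 8)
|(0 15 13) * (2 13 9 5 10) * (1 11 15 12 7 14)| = 12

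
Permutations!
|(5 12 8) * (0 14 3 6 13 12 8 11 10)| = |(0 14 3 6 13 12 11 10)(5 8)| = 8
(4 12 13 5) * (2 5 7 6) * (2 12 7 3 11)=[0, 1, 5, 11, 7, 4, 12, 6, 8, 9, 10, 2, 13, 3]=(2 5 4 7 6 12 13 3 11)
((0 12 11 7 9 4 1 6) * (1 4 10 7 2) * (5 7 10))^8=((0 12 11 2 1 6)(5 7 9))^8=(0 11 1)(2 6 12)(5 9 7)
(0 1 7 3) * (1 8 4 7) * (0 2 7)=(0 8 4)(2 7 3)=[8, 1, 7, 2, 0, 5, 6, 3, 4]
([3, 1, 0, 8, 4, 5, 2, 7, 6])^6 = [3, 1, 0, 8, 4, 5, 2, 7, 6]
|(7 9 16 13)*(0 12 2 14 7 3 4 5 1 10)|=13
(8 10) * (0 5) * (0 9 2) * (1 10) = (0 5 9 2)(1 10 8) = [5, 10, 0, 3, 4, 9, 6, 7, 1, 2, 8]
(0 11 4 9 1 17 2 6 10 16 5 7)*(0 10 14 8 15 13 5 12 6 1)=[11, 17, 1, 3, 9, 7, 14, 10, 15, 0, 16, 4, 6, 5, 8, 13, 12, 2]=(0 11 4 9)(1 17 2)(5 7 10 16 12 6 14 8 15 13)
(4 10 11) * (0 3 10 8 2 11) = (0 3 10)(2 11 4 8) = [3, 1, 11, 10, 8, 5, 6, 7, 2, 9, 0, 4]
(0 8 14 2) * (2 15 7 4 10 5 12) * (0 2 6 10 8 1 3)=(0 1 3)(4 8 14 15 7)(5 12 6 10)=[1, 3, 2, 0, 8, 12, 10, 4, 14, 9, 5, 11, 6, 13, 15, 7]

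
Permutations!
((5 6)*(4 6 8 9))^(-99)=(4 6 5 8 9)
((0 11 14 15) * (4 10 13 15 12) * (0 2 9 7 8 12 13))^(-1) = ((0 11 14 13 15 2 9 7 8 12 4 10))^(-1) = (0 10 4 12 8 7 9 2 15 13 14 11)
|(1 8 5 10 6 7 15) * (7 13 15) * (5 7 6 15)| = 8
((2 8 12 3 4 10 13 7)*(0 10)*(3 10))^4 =(0 3 4)(2 13 12)(7 10 8) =((0 3 4)(2 8 12 10 13 7))^4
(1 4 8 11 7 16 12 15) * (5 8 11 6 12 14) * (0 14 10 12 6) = [14, 4, 2, 3, 11, 8, 6, 16, 0, 9, 12, 7, 15, 13, 5, 1, 10] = (0 14 5 8)(1 4 11 7 16 10 12 15)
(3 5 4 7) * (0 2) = (0 2)(3 5 4 7) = [2, 1, 0, 5, 7, 4, 6, 3]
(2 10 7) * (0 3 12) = (0 3 12)(2 10 7) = [3, 1, 10, 12, 4, 5, 6, 2, 8, 9, 7, 11, 0]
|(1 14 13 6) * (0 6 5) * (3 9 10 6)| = 9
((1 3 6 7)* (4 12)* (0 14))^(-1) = (0 14)(1 7 6 3)(4 12)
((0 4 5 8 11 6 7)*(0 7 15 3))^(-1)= ((0 4 5 8 11 6 15 3))^(-1)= (0 3 15 6 11 8 5 4)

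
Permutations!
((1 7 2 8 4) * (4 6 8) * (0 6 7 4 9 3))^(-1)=(0 3 9 2 7 8 6)(1 4)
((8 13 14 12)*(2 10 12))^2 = (2 12 13)(8 14 10)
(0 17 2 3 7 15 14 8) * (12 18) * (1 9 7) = (0 17 2 3 1 9 7 15 14 8)(12 18) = [17, 9, 3, 1, 4, 5, 6, 15, 0, 7, 10, 11, 18, 13, 8, 14, 16, 2, 12]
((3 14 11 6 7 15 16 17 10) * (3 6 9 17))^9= ((3 14 11 9 17 10 6 7 15 16))^9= (3 16 15 7 6 10 17 9 11 14)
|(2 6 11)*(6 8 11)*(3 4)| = 6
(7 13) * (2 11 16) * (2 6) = (2 11 16 6)(7 13) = [0, 1, 11, 3, 4, 5, 2, 13, 8, 9, 10, 16, 12, 7, 14, 15, 6]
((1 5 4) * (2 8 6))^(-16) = (1 4 5)(2 6 8)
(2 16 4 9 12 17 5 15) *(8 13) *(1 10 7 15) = (1 10 7 15 2 16 4 9 12 17 5)(8 13) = [0, 10, 16, 3, 9, 1, 6, 15, 13, 12, 7, 11, 17, 8, 14, 2, 4, 5]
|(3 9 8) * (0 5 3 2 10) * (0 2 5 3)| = |(0 3 9 8 5)(2 10)| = 10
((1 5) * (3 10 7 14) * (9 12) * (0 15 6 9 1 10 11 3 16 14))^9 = (3 11)(14 16)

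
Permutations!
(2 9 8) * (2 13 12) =(2 9 8 13 12) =[0, 1, 9, 3, 4, 5, 6, 7, 13, 8, 10, 11, 2, 12]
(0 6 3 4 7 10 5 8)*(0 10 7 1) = [6, 0, 2, 4, 1, 8, 3, 7, 10, 9, 5] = (0 6 3 4 1)(5 8 10)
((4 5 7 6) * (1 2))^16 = (7)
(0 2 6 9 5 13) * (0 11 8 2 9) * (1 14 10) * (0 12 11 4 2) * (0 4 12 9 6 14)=[6, 0, 14, 3, 2, 13, 9, 7, 4, 5, 1, 8, 11, 12, 10]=(0 6 9 5 13 12 11 8 4 2 14 10 1)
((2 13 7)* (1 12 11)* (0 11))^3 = (13)(0 12 1 11)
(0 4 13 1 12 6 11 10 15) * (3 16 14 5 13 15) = [4, 12, 2, 16, 15, 13, 11, 7, 8, 9, 3, 10, 6, 1, 5, 0, 14] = (0 4 15)(1 12 6 11 10 3 16 14 5 13)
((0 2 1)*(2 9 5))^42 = (0 5 1 9 2)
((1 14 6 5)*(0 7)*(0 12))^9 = (1 14 6 5)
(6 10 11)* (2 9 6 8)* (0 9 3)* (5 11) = (0 9 6 10 5 11 8 2 3) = [9, 1, 3, 0, 4, 11, 10, 7, 2, 6, 5, 8]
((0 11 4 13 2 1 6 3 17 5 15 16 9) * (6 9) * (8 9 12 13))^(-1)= (0 9 8 4 11)(1 2 13 12)(3 6 16 15 5 17)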